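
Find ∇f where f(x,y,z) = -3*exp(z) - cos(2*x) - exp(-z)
(2*sin(2*x), 0, -3*exp(z) + exp(-z))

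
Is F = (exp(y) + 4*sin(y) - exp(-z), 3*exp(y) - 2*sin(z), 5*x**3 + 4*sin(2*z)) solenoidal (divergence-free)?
No, ∇·F = 3*exp(y) + 8*cos(2*z)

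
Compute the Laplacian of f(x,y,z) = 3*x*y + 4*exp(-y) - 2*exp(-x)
4*exp(-y) - 2*exp(-x)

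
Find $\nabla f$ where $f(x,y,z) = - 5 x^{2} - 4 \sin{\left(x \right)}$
(-10*x - 4*cos(x), 0, 0)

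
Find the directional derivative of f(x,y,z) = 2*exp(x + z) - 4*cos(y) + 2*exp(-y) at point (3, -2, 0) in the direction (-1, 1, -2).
-sqrt(6)*(2*sin(2) + exp(2) + 3*exp(3))/3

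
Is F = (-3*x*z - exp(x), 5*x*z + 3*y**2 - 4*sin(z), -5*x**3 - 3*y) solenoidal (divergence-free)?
No, ∇·F = 6*y - 3*z - exp(x)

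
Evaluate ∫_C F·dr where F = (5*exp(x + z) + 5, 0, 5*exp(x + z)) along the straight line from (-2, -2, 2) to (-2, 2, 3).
-5 + 5*E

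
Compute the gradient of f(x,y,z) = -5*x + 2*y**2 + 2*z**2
(-5, 4*y, 4*z)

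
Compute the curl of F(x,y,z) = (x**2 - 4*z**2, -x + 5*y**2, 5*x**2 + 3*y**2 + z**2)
(6*y, -10*x - 8*z, -1)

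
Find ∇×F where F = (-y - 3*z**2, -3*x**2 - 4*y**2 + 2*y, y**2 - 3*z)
(2*y, -6*z, 1 - 6*x)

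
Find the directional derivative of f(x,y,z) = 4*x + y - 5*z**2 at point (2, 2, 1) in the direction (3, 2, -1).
12*sqrt(14)/7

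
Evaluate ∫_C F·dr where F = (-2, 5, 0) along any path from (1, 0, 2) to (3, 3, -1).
11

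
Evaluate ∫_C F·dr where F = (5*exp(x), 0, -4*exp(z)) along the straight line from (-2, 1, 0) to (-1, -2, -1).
-5*exp(-2) + exp(-1) + 4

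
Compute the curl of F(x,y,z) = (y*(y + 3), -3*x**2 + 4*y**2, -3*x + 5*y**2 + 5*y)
(10*y + 5, 3, -6*x - 2*y - 3)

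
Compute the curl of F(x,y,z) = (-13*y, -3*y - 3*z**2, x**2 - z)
(6*z, -2*x, 13)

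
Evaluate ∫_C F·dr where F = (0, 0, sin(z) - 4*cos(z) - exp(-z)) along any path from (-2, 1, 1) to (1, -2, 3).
-4*sin(3) - exp(-1) + exp(-3) + cos(1) - cos(3) + 4*sin(1)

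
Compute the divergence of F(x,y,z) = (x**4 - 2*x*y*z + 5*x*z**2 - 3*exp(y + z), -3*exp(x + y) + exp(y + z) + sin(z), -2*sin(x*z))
4*x**3 - 2*x*cos(x*z) - 2*y*z + 5*z**2 - 3*exp(x + y) + exp(y + z)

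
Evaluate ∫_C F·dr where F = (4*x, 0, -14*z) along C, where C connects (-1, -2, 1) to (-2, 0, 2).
-15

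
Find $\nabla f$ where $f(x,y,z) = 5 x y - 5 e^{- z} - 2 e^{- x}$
(5*y + 2*exp(-x), 5*x, 5*exp(-z))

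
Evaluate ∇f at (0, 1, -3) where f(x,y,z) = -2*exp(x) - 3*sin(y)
(-2, -3*cos(1), 0)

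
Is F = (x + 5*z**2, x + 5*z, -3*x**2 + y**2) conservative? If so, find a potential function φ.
No, ∇×F = (2*y - 5, 6*x + 10*z, 1) ≠ 0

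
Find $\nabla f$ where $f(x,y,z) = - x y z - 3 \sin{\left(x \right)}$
(-y*z - 3*cos(x), -x*z, -x*y)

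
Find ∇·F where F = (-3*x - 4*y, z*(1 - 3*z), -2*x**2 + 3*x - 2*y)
-3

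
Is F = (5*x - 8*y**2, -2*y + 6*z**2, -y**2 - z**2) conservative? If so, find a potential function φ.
No, ∇×F = (-2*y - 12*z, 0, 16*y) ≠ 0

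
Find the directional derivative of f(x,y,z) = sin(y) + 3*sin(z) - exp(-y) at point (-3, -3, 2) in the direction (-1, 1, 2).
sqrt(6)*(6*cos(2) + cos(3) + exp(3))/6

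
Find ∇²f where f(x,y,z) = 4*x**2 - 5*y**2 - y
-2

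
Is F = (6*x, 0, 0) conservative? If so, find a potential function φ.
Yes, F is conservative. φ = 3*x**2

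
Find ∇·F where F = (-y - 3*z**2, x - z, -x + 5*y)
0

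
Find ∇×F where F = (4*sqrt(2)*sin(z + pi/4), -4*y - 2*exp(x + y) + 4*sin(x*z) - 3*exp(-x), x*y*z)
(x*(z - 4*cos(x*z)), -y*z + 4*sqrt(2)*cos(z + pi/4), 4*z*cos(x*z) - 2*exp(x + y) + 3*exp(-x))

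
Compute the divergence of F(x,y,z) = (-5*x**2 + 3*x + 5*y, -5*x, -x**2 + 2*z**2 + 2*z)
-10*x + 4*z + 5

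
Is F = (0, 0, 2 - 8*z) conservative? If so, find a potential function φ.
Yes, F is conservative. φ = 2*z*(1 - 2*z)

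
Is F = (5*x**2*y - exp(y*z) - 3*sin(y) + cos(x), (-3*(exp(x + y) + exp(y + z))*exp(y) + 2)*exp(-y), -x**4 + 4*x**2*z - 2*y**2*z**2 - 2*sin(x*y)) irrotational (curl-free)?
No, ∇×F = (-2*x*cos(x*y) - 4*y*z**2 + 3*exp(y + z), 4*x**3 - 8*x*z - y*exp(y*z) + 2*y*cos(x*y), -5*x**2 + z*exp(y*z) - 3*exp(x + y) + 3*cos(y))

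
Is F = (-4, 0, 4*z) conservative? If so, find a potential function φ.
Yes, F is conservative. φ = -4*x + 2*z**2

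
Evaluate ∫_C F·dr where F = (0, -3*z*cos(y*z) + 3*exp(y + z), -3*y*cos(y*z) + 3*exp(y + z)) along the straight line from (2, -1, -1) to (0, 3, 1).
3*(-1 + (-sin(3) + sin(1) + exp(4))*exp(2))*exp(-2)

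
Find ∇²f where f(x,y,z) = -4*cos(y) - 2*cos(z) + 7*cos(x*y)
-7*x**2*cos(x*y) - 7*y**2*cos(x*y) + 4*cos(y) + 2*cos(z)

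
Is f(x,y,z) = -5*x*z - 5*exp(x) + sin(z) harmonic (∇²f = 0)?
No, ∇²f = -5*exp(x) - sin(z)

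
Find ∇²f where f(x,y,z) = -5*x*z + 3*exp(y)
3*exp(y)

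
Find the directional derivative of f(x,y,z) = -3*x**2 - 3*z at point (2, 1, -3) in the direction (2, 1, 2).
-10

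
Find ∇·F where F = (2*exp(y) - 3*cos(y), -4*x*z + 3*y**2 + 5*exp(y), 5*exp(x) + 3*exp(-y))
6*y + 5*exp(y)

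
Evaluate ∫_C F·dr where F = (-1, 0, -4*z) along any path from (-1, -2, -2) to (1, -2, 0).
6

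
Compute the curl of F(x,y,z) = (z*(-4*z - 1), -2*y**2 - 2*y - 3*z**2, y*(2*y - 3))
(4*y + 6*z - 3, -8*z - 1, 0)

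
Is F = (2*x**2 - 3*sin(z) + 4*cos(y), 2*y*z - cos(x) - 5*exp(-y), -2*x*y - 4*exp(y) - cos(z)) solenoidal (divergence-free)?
No, ∇·F = 4*x + 2*z + sin(z) + 5*exp(-y)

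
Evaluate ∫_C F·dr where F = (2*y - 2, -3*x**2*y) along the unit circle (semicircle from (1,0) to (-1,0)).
4 - pi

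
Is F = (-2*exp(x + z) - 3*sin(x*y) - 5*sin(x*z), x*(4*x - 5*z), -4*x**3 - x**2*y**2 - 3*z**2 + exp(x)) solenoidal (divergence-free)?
No, ∇·F = -3*y*cos(x*y) - 5*z*cos(x*z) - 6*z - 2*exp(x + z)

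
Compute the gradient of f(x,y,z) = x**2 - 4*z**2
(2*x, 0, -8*z)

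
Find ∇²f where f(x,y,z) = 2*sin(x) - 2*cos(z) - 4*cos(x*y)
4*x**2*cos(x*y) + 4*y**2*cos(x*y) - 2*sin(x) + 2*cos(z)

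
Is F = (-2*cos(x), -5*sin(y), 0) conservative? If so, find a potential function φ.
Yes, F is conservative. φ = -2*sin(x) + 5*cos(y)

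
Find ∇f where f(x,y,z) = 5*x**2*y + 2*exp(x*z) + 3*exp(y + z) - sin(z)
(10*x*y + 2*z*exp(x*z), 5*x**2 + 3*exp(y + z), 2*x*exp(x*z) + 3*exp(y + z) - cos(z))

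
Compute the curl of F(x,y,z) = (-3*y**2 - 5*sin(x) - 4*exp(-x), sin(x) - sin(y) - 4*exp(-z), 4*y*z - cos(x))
(4*z - 4*exp(-z), -sin(x), 6*y + cos(x))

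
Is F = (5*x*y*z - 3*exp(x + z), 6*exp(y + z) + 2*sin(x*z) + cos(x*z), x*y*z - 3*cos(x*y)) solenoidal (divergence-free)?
No, ∇·F = x*y + 5*y*z - 3*exp(x + z) + 6*exp(y + z)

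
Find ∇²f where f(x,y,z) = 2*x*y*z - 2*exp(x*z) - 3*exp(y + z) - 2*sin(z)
-2*x**2*exp(x*z) - 2*z**2*exp(x*z) - 6*exp(y + z) + 2*sin(z)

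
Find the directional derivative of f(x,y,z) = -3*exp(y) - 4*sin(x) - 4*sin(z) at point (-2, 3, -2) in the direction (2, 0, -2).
0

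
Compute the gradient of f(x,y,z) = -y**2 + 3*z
(0, -2*y, 3)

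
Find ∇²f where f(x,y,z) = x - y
0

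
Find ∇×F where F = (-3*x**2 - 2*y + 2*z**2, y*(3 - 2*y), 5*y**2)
(10*y, 4*z, 2)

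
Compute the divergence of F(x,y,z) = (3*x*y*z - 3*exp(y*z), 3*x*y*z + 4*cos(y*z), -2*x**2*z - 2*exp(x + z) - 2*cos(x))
-2*x**2 + 3*x*z + 3*y*z - 4*z*sin(y*z) - 2*exp(x + z)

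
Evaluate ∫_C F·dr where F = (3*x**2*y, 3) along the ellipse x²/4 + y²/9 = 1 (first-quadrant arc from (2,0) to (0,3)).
9 - 9*pi/2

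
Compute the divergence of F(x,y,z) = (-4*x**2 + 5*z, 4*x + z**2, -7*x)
-8*x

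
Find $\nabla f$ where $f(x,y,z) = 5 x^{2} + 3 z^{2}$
(10*x, 0, 6*z)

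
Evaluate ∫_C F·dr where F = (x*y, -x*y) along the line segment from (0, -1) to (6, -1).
-18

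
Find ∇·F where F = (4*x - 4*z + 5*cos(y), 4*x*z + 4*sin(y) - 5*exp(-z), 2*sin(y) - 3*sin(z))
4*cos(y) - 3*cos(z) + 4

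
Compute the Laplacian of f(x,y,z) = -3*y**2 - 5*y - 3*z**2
-12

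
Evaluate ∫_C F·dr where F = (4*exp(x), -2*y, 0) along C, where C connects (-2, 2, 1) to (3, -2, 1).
-(4 - 4*exp(5))*exp(-2)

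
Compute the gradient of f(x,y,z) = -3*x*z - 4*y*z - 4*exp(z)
(-3*z, -4*z, -3*x - 4*y - 4*exp(z))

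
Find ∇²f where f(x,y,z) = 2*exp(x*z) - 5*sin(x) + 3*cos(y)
2*x**2*exp(x*z) + 2*z**2*exp(x*z) + 5*sin(x) - 3*cos(y)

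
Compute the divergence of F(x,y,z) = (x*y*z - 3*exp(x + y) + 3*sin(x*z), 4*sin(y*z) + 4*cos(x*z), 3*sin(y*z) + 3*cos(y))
y*z + 3*y*cos(y*z) + 3*z*cos(x*z) + 4*z*cos(y*z) - 3*exp(x + y)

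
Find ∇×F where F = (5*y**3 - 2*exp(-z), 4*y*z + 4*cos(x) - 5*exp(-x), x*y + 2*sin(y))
(x - 4*y + 2*cos(y), -y + 2*exp(-z), -15*y**2 - 4*sin(x) + 5*exp(-x))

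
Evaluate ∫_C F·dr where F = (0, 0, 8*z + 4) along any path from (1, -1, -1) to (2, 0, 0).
0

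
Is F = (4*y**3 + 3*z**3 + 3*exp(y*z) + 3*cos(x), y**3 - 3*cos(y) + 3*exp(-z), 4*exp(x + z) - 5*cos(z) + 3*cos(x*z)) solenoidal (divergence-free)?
No, ∇·F = -3*x*sin(x*z) + 3*y**2 + 4*exp(x + z) - 3*sin(x) + 3*sin(y) + 5*sin(z)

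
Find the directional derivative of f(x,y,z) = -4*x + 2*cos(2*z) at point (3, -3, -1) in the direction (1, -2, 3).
2*sqrt(14)*(-1 + 3*sin(2))/7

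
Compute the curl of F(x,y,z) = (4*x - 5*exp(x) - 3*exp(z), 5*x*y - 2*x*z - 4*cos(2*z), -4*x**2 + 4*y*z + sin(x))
(2*x + 4*z - 8*sin(2*z), 8*x - 3*exp(z) - cos(x), 5*y - 2*z)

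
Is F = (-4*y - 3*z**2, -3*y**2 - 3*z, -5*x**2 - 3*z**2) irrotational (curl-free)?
No, ∇×F = (3, 10*x - 6*z, 4)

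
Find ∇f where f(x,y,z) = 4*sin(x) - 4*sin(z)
(4*cos(x), 0, -4*cos(z))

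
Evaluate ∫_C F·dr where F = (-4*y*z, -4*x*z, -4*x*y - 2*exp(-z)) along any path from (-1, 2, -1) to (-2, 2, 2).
-2*E + 2*exp(-2) + 40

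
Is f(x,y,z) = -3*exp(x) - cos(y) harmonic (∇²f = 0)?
No, ∇²f = -3*exp(x) + cos(y)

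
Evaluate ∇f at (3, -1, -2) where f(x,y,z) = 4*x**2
(24, 0, 0)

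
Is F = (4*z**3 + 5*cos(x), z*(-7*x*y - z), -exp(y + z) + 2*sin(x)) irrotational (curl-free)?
No, ∇×F = (7*x*y + 2*z - exp(y + z), 12*z**2 - 2*cos(x), -7*y*z)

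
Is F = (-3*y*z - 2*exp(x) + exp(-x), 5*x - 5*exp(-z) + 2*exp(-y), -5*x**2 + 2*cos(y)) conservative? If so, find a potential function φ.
No, ∇×F = (-2*sin(y) - 5*exp(-z), 10*x - 3*y, 3*z + 5) ≠ 0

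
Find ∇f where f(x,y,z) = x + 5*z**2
(1, 0, 10*z)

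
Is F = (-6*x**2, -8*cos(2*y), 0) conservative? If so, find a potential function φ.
Yes, F is conservative. φ = -2*x**3 - 4*sin(2*y)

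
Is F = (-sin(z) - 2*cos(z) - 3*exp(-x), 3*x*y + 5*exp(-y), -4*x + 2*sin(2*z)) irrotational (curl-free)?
No, ∇×F = (0, 2*sin(z) - cos(z) + 4, 3*y)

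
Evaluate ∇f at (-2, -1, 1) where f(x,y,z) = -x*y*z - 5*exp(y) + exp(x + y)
(exp(-3) + 1, -5*exp(-1) + exp(-3) + 2, -2)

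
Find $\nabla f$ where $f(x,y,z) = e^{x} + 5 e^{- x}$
(exp(x) - 5*exp(-x), 0, 0)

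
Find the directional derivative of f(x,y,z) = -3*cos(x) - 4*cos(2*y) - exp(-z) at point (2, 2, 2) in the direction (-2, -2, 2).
sqrt(3)*(1 - (8*sin(4) + 3*sin(2))*exp(2))*exp(-2)/3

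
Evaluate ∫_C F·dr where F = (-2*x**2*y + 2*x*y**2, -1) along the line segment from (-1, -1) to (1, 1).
-2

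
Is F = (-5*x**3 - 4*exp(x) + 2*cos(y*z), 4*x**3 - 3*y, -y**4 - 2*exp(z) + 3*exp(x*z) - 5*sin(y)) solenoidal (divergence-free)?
No, ∇·F = -15*x**2 + 3*x*exp(x*z) - 4*exp(x) - 2*exp(z) - 3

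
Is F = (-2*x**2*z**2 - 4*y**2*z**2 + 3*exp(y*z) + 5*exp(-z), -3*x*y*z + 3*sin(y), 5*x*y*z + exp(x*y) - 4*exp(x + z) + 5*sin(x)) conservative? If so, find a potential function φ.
No, ∇×F = (x*(3*y + 5*z + exp(x*y)), -4*x**2*z - 8*y**2*z - 5*y*z - y*exp(x*y) + 3*y*exp(y*z) + 4*exp(x + z) - 5*cos(x) - 5*exp(-z), z*(8*y*z - 3*y - 3*exp(y*z))) ≠ 0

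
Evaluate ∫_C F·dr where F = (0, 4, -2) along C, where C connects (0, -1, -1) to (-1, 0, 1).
0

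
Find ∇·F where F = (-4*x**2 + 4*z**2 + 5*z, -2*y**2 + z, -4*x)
-8*x - 4*y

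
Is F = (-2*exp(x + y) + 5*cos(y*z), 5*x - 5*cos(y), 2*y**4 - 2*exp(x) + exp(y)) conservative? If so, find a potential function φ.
No, ∇×F = (8*y**3 + exp(y), -5*y*sin(y*z) + 2*exp(x), 5*z*sin(y*z) + 2*exp(x + y) + 5) ≠ 0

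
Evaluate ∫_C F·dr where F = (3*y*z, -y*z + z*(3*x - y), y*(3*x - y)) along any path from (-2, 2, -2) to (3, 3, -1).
-50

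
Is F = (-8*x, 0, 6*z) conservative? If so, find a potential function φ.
Yes, F is conservative. φ = -4*x**2 + 3*z**2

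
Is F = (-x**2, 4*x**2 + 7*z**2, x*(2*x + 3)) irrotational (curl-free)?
No, ∇×F = (-14*z, -4*x - 3, 8*x)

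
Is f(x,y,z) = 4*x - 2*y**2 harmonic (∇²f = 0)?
No, ∇²f = -4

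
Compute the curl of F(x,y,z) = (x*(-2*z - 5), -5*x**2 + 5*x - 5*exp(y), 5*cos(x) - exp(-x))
(0, -2*x + 5*sin(x) - exp(-x), 5 - 10*x)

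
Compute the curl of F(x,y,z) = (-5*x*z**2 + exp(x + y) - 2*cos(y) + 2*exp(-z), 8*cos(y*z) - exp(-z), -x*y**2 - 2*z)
(-2*x*y + 8*y*sin(y*z) - exp(-z), -10*x*z + y**2 - 2*exp(-z), -exp(x + y) - 2*sin(y))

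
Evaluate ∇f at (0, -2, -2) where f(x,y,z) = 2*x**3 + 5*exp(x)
(5, 0, 0)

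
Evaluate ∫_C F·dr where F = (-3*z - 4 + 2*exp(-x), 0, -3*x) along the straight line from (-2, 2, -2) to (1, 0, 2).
-6 - 2*exp(-1) + 2*exp(2)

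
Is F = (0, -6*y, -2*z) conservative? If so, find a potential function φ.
Yes, F is conservative. φ = -3*y**2 - z**2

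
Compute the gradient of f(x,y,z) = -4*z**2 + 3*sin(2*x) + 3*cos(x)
(-3*sin(x) + 6*cos(2*x), 0, -8*z)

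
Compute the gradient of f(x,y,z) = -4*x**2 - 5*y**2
(-8*x, -10*y, 0)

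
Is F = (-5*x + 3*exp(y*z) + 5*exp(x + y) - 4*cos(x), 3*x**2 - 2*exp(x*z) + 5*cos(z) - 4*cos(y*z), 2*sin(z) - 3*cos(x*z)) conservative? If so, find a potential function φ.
No, ∇×F = (2*x*exp(x*z) - 4*y*sin(y*z) + 5*sin(z), 3*y*exp(y*z) - 3*z*sin(x*z), 6*x - 2*z*exp(x*z) - 3*z*exp(y*z) - 5*exp(x + y)) ≠ 0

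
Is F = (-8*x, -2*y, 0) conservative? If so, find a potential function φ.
Yes, F is conservative. φ = -4*x**2 - y**2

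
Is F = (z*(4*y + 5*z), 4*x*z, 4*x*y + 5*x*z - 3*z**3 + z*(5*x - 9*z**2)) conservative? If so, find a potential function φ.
Yes, F is conservative. φ = z*(4*x*y + 5*x*z - 3*z**3)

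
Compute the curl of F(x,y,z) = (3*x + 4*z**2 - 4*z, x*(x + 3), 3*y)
(3, 8*z - 4, 2*x + 3)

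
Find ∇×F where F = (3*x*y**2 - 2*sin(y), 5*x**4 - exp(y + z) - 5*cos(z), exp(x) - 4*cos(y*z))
(4*z*sin(y*z) + exp(y + z) - 5*sin(z), -exp(x), 20*x**3 - 6*x*y + 2*cos(y))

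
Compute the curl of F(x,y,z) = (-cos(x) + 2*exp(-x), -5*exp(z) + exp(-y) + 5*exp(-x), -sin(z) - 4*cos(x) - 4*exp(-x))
(5*exp(z), -4*sin(x) - 4*exp(-x), -5*exp(-x))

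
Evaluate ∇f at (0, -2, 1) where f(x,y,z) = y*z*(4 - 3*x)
(6, 4, -8)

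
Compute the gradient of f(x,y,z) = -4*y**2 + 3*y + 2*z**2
(0, 3 - 8*y, 4*z)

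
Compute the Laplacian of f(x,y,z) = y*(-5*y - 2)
-10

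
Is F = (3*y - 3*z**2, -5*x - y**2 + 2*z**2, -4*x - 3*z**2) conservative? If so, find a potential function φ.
No, ∇×F = (-4*z, 4 - 6*z, -8) ≠ 0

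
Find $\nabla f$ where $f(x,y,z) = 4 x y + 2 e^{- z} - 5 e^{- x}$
(4*y + 5*exp(-x), 4*x, -2*exp(-z))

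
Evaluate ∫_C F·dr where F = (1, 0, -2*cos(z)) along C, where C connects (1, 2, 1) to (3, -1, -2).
2*sin(1) + 2*sin(2) + 2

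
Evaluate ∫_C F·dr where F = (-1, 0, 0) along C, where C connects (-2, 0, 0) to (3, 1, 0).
-5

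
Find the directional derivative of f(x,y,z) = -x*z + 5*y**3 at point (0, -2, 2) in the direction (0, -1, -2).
-12*sqrt(5)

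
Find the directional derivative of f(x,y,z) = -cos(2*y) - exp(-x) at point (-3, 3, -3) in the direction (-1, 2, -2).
-exp(3)/3 + 4*sin(6)/3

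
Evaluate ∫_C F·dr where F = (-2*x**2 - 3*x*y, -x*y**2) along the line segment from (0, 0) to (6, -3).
9/2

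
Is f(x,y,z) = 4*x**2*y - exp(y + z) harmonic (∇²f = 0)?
No, ∇²f = 8*y - 2*exp(y + z)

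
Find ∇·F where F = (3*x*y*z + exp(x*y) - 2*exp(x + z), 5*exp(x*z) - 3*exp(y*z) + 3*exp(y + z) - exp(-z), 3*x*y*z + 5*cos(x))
3*x*y + 3*y*z + y*exp(x*y) - 3*z*exp(y*z) - 2*exp(x + z) + 3*exp(y + z)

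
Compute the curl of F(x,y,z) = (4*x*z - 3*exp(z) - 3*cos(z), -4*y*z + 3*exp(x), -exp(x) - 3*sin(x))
(4*y, 4*x + exp(x) - 3*exp(z) + 3*sin(z) + 3*cos(x), 3*exp(x))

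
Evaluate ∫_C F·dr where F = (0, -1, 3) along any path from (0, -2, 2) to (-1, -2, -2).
-12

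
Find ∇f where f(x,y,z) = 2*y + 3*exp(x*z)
(3*z*exp(x*z), 2, 3*x*exp(x*z))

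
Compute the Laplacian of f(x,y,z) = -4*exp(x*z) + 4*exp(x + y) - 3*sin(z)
-4*x**2*exp(x*z) - 4*z**2*exp(x*z) + 8*exp(x + y) + 3*sin(z)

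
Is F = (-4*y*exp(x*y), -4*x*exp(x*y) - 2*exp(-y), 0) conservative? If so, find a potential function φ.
Yes, F is conservative. φ = -4*exp(x*y) + 2*exp(-y)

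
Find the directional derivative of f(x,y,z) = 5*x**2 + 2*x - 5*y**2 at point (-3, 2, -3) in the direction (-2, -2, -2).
16*sqrt(3)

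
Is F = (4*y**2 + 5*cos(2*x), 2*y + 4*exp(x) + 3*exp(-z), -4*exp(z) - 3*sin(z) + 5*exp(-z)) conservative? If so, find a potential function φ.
No, ∇×F = (3*exp(-z), 0, -8*y + 4*exp(x)) ≠ 0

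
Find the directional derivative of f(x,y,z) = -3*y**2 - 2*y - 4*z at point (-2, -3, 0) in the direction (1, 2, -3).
22*sqrt(14)/7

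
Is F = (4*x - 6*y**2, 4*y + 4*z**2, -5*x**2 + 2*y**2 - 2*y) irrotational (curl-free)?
No, ∇×F = (4*y - 8*z - 2, 10*x, 12*y)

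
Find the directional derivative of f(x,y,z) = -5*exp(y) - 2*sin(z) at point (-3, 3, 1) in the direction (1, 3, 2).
-sqrt(14)*(4*cos(1) + 15*exp(3))/14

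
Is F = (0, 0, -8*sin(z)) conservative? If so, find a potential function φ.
Yes, F is conservative. φ = 8*cos(z)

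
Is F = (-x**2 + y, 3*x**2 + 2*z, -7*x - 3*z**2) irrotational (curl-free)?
No, ∇×F = (-2, 7, 6*x - 1)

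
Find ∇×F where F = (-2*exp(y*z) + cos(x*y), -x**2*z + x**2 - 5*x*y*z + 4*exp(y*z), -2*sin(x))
(x**2 + 5*x*y - 4*y*exp(y*z), -2*y*exp(y*z) + 2*cos(x), -2*x*z + x*sin(x*y) + 2*x - 5*y*z + 2*z*exp(y*z))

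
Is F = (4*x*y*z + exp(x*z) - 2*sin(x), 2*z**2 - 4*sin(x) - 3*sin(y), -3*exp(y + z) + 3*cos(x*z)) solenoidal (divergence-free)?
No, ∇·F = -3*x*sin(x*z) + 4*y*z + z*exp(x*z) - 3*exp(y + z) - 2*cos(x) - 3*cos(y)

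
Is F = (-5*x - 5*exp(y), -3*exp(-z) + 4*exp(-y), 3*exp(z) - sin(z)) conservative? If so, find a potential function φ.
No, ∇×F = (-3*exp(-z), 0, 5*exp(y)) ≠ 0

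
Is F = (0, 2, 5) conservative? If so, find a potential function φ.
Yes, F is conservative. φ = 2*y + 5*z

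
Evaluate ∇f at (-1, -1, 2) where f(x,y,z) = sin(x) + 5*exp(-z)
(cos(1), 0, -5*exp(-2))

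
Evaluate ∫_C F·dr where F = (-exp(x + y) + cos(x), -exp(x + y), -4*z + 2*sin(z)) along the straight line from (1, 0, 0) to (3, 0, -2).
-exp(3) - 6 - sin(1) + sin(3) - 2*cos(2) + E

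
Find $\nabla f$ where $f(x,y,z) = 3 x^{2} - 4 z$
(6*x, 0, -4)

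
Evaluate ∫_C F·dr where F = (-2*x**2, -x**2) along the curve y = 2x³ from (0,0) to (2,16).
-656/15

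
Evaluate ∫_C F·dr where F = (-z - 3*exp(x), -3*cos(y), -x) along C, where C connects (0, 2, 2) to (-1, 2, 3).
6 - 3*exp(-1)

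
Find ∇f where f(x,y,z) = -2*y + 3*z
(0, -2, 3)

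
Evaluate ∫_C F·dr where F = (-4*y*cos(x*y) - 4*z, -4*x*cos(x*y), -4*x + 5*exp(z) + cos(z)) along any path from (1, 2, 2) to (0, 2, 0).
-5*exp(2) + 3*sin(2) + 13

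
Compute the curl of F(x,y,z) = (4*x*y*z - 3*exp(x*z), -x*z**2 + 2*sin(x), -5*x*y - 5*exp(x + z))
(x*(2*z - 5), 4*x*y - 3*x*exp(x*z) + 5*y + 5*exp(x + z), -4*x*z - z**2 + 2*cos(x))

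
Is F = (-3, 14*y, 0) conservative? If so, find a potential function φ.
Yes, F is conservative. φ = -3*x + 7*y**2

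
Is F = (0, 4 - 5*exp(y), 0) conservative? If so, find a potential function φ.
Yes, F is conservative. φ = 4*y - 5*exp(y)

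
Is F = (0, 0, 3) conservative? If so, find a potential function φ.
Yes, F is conservative. φ = 3*z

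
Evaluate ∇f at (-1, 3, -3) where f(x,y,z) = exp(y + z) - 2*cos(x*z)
(-6*sin(3), 1, 1 - 2*sin(3))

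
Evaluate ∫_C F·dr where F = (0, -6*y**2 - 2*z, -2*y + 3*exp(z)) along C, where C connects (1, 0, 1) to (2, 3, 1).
-60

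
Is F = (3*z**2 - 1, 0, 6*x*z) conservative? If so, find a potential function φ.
Yes, F is conservative. φ = x*(3*z**2 - 1)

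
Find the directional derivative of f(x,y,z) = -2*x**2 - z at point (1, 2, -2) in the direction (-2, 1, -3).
11*sqrt(14)/14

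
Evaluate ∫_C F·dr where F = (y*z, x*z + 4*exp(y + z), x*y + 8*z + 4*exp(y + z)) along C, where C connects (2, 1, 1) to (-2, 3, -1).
4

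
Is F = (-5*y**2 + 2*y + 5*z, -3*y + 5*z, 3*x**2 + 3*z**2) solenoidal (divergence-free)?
No, ∇·F = 6*z - 3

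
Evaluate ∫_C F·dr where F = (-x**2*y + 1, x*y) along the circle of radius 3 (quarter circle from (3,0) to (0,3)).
6 + 81*pi/16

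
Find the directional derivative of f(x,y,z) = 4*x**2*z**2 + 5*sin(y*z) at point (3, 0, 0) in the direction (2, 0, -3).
0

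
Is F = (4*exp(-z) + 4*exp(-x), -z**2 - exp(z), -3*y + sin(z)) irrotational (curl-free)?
No, ∇×F = (2*z + exp(z) - 3, -4*exp(-z), 0)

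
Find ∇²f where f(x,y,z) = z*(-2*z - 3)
-4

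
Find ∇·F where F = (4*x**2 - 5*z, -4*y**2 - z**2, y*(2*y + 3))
8*x - 8*y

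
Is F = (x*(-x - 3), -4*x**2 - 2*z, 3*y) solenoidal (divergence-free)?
No, ∇·F = -2*x - 3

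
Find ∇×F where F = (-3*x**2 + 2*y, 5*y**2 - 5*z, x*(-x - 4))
(5, 2*x + 4, -2)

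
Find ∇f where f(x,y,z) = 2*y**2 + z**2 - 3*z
(0, 4*y, 2*z - 3)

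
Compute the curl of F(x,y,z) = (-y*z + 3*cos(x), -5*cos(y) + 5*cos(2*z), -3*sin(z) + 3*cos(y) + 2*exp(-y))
(-3*sin(y) + 10*sin(2*z) - 2*exp(-y), -y, z)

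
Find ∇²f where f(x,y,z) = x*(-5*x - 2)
-10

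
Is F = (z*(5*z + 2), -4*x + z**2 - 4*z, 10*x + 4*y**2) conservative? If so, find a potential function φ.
No, ∇×F = (8*y - 2*z + 4, 10*z - 8, -4) ≠ 0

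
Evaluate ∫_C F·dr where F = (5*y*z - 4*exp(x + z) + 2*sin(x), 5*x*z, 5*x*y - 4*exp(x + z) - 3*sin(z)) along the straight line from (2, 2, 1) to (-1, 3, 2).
-50 - 4*E - 5*cos(1) + 5*cos(2) + 4*exp(3)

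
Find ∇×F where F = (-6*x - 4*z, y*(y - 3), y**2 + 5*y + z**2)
(2*y + 5, -4, 0)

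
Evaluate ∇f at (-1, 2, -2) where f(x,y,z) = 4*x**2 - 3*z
(-8, 0, -3)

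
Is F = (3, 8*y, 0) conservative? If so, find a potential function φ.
Yes, F is conservative. φ = 3*x + 4*y**2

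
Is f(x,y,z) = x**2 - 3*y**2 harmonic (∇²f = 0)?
No, ∇²f = -4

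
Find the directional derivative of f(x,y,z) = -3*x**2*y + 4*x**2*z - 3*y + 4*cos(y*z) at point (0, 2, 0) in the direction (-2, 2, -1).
-2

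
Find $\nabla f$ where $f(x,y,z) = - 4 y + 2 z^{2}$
(0, -4, 4*z)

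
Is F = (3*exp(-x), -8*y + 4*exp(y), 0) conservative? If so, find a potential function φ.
Yes, F is conservative. φ = -4*y**2 + 4*exp(y) - 3*exp(-x)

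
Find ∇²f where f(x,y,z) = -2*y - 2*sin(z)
2*sin(z)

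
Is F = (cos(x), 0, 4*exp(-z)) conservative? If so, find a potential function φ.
Yes, F is conservative. φ = sin(x) - 4*exp(-z)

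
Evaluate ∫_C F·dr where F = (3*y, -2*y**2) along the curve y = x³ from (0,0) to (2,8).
-988/3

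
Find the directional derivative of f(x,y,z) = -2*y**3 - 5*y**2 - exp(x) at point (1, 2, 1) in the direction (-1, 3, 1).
sqrt(11)*(-132 + E)/11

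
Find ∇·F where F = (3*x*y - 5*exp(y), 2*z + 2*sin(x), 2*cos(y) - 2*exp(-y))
3*y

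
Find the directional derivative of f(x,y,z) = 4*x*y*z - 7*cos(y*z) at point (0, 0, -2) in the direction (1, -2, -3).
0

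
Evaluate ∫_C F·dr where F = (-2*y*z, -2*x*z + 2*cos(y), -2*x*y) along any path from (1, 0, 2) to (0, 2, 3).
2*sin(2)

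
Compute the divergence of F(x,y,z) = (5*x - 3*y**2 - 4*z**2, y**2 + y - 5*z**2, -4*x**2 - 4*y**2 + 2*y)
2*y + 6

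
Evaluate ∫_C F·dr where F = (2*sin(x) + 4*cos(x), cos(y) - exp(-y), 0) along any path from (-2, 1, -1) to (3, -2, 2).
-sin(1) + 2*cos(2) - exp(-1) + 4*sin(3) - 2*cos(3) + 3*sin(2) + exp(2)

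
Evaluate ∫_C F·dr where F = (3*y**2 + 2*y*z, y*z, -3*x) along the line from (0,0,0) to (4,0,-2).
12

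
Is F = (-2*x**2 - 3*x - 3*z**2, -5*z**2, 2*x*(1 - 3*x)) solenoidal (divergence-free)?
No, ∇·F = -4*x - 3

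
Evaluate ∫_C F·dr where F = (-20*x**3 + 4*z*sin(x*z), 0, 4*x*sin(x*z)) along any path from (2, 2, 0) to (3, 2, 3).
-321 - 4*cos(9)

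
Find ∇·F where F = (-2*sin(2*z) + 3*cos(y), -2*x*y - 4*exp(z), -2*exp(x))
-2*x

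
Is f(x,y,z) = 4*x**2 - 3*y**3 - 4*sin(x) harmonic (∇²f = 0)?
No, ∇²f = -18*y + 4*sin(x) + 8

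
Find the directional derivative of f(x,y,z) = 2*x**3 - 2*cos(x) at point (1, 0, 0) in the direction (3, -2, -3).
3*sqrt(22)*(sin(1) + 3)/11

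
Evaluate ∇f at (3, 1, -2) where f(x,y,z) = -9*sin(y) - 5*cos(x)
(5*sin(3), -9*cos(1), 0)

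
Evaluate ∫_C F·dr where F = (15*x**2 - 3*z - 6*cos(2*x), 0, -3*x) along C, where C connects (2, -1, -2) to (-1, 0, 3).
-48 + 3*sin(4) + 3*sin(2)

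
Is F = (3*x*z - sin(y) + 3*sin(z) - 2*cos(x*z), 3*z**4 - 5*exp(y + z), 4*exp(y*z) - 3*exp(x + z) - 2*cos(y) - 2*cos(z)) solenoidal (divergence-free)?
No, ∇·F = 4*y*exp(y*z) + 2*z*sin(x*z) + 3*z - 3*exp(x + z) - 5*exp(y + z) + 2*sin(z)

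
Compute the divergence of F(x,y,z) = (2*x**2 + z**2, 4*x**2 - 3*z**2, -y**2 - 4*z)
4*x - 4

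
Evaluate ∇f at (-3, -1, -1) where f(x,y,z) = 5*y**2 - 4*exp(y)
(0, -10 - 4*exp(-1), 0)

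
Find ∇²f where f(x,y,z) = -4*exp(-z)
-4*exp(-z)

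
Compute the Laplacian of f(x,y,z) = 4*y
0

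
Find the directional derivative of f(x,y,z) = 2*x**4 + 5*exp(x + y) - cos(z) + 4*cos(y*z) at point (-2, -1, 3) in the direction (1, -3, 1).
-sqrt(11)*(10 + 39*exp(3)*sin(3) + 64*exp(3))*exp(-3)/11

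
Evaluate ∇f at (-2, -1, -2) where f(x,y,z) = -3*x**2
(12, 0, 0)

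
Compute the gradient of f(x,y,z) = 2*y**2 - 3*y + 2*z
(0, 4*y - 3, 2)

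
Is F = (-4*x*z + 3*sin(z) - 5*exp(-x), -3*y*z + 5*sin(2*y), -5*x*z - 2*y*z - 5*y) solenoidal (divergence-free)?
No, ∇·F = -5*x - 2*y - 7*z + 10*cos(2*y) + 5*exp(-x)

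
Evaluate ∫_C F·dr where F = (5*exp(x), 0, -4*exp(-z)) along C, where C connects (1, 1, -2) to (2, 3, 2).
((-5 + E)*exp(3) + 4)*exp(-2)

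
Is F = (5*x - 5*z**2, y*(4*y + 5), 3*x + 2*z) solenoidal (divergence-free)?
No, ∇·F = 8*y + 12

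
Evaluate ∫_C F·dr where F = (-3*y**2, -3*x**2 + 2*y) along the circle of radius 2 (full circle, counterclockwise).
0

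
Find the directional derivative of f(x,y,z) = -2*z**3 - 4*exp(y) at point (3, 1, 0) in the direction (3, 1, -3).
-4*sqrt(19)*E/19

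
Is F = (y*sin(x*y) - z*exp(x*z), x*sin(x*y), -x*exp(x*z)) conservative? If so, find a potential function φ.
Yes, F is conservative. φ = -exp(x*z) - cos(x*y)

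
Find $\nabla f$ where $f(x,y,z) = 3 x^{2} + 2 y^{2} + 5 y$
(6*x, 4*y + 5, 0)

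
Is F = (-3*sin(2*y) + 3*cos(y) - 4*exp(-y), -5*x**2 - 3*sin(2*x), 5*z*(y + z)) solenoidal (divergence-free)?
No, ∇·F = 5*y + 10*z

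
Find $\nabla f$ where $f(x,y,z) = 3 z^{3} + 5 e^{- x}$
(-5*exp(-x), 0, 9*z**2)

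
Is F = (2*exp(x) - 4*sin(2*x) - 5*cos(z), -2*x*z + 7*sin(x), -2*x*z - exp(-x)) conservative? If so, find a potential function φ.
No, ∇×F = (2*x, 2*z + 5*sin(z) - exp(-x), -2*z + 7*cos(x)) ≠ 0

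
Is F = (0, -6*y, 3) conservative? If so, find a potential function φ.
Yes, F is conservative. φ = -3*y**2 + 3*z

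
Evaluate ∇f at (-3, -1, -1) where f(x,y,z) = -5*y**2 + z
(0, 10, 1)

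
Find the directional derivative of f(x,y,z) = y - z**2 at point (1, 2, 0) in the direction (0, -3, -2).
-3*sqrt(13)/13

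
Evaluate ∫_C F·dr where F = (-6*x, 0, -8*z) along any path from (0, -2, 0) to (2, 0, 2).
-28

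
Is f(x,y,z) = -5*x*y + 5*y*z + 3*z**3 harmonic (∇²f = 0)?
No, ∇²f = 18*z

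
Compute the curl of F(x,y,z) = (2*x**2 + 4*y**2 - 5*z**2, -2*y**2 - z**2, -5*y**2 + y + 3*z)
(-10*y + 2*z + 1, -10*z, -8*y)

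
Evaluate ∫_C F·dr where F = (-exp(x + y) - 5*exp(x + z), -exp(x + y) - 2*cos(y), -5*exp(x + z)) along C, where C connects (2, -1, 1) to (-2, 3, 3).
-5*E - 2*sin(1) - 2*sin(3) + 5*exp(3)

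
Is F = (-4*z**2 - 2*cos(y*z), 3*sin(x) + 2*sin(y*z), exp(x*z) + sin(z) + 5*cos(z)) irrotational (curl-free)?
No, ∇×F = (-2*y*cos(y*z), 2*y*sin(y*z) - z*exp(x*z) - 8*z, -2*z*sin(y*z) + 3*cos(x))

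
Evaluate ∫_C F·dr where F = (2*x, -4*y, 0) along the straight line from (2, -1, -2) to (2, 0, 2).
2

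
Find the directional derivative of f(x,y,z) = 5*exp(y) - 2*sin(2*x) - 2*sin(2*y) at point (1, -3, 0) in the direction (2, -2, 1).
2*(-5 + 4*(-cos(2) + cos(6))*exp(3))*exp(-3)/3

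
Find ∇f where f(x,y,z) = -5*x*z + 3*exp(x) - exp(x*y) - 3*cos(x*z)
(-y*exp(x*y) + 3*z*sin(x*z) - 5*z + 3*exp(x), -x*exp(x*y), x*(3*sin(x*z) - 5))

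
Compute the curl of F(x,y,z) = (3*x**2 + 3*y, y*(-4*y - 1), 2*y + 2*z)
(2, 0, -3)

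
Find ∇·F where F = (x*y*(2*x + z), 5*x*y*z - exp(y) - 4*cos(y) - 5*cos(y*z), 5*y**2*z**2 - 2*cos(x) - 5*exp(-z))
4*x*y + 5*x*z + 10*y**2*z + y*z + 5*z*sin(y*z) - exp(y) + 4*sin(y) + 5*exp(-z)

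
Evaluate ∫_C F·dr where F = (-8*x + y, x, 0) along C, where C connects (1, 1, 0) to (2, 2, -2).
-9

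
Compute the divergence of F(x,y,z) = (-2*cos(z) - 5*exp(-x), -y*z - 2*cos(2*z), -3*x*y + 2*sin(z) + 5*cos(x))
-z + 2*cos(z) + 5*exp(-x)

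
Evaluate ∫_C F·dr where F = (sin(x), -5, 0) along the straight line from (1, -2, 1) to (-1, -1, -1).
-5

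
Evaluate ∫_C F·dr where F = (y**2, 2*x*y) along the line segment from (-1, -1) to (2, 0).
1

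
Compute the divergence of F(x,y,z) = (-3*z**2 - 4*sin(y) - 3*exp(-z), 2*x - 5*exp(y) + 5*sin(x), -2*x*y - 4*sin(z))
-5*exp(y) - 4*cos(z)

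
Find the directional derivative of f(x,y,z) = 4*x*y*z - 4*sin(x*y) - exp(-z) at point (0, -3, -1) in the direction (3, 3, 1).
sqrt(19)*(E + 72)/19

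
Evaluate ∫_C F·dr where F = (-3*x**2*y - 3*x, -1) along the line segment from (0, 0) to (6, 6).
-1032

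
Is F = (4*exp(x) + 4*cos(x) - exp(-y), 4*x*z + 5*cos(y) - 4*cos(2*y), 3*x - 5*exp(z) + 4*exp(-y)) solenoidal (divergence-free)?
No, ∇·F = 4*exp(x) - 5*exp(z) - 4*sin(x) - 5*sin(y) + 8*sin(2*y)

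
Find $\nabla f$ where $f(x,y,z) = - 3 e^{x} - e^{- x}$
(-3*exp(x) + exp(-x), 0, 0)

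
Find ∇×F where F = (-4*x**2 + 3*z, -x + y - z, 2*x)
(1, 1, -1)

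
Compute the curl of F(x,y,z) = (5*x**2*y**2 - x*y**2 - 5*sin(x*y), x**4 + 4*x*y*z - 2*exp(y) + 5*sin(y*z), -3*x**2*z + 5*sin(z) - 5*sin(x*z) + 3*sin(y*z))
(-4*x*y - 5*y*cos(y*z) + 3*z*cos(y*z), z*(6*x + 5*cos(x*z)), 4*x**3 - 10*x**2*y + 2*x*y + 5*x*cos(x*y) + 4*y*z)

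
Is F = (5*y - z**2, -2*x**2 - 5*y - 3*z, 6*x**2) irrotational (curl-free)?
No, ∇×F = (3, -12*x - 2*z, -4*x - 5)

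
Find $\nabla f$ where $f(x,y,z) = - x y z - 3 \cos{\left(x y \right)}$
(y*(-z + 3*sin(x*y)), x*(-z + 3*sin(x*y)), -x*y)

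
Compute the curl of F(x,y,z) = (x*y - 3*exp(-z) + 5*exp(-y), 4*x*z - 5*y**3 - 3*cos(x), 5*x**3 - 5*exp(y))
(-4*x - 5*exp(y), -15*x**2 + 3*exp(-z), -x + 4*z + 3*sin(x) + 5*exp(-y))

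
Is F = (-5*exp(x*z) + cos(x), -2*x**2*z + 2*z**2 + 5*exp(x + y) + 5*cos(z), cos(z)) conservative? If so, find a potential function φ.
No, ∇×F = (2*x**2 - 4*z + 5*sin(z), -5*x*exp(x*z), -4*x*z + 5*exp(x + y)) ≠ 0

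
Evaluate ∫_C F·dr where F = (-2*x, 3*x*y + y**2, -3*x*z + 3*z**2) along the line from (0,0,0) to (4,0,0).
-16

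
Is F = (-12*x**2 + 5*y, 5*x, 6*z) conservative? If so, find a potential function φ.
Yes, F is conservative. φ = -4*x**3 + 5*x*y + 3*z**2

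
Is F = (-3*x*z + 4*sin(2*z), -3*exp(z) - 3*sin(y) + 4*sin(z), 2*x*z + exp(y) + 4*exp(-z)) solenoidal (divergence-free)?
No, ∇·F = 2*x - 3*z - 3*cos(y) - 4*exp(-z)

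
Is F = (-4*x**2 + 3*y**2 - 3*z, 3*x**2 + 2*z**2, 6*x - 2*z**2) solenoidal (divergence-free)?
No, ∇·F = -8*x - 4*z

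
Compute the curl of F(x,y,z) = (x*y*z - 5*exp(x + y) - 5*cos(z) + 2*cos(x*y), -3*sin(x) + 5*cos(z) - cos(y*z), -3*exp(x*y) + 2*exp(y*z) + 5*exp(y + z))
(-3*x*exp(x*y) - y*sin(y*z) + 2*z*exp(y*z) + 5*exp(y + z) + 5*sin(z), x*y + 3*y*exp(x*y) + 5*sin(z), -x*z + 2*x*sin(x*y) + 5*exp(x + y) - 3*cos(x))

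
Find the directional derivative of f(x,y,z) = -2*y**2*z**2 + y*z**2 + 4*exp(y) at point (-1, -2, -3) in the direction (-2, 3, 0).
3*sqrt(13)*(4 + 81*exp(2))*exp(-2)/13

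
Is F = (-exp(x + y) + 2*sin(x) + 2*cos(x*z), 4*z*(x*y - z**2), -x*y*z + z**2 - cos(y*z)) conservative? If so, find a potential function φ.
No, ∇×F = (-4*x*y - x*z + 12*z**2 + z*sin(y*z), -2*x*sin(x*z) + y*z, 4*y*z + exp(x + y)) ≠ 0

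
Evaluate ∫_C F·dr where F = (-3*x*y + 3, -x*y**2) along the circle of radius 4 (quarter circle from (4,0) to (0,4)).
52 - 16*pi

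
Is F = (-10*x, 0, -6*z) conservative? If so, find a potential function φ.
Yes, F is conservative. φ = -5*x**2 - 3*z**2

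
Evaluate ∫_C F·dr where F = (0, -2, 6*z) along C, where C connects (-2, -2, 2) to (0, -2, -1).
-9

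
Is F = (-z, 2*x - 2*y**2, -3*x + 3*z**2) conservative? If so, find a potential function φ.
No, ∇×F = (0, 2, 2) ≠ 0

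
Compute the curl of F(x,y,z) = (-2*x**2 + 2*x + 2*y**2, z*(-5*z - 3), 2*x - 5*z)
(10*z + 3, -2, -4*y)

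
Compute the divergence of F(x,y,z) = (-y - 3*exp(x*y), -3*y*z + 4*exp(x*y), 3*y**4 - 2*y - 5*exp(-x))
4*x*exp(x*y) - 3*y*exp(x*y) - 3*z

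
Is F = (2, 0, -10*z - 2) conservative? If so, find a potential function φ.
Yes, F is conservative. φ = 2*x - 5*z**2 - 2*z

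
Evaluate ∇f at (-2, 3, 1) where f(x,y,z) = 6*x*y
(18, -12, 0)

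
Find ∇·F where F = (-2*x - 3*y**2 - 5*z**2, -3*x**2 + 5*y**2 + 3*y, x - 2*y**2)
10*y + 1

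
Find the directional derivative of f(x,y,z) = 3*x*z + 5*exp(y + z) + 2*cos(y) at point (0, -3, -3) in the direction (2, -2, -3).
-sqrt(17)*(25 + 4*exp(6)*sin(3) + 18*exp(6))*exp(-6)/17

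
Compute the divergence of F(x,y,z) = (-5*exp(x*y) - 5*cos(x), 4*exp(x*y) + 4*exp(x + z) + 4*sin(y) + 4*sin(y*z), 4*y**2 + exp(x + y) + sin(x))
4*x*exp(x*y) - 5*y*exp(x*y) + 4*z*cos(y*z) + 5*sin(x) + 4*cos(y)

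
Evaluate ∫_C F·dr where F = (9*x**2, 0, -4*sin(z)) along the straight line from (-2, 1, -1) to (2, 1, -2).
-4*cos(1) + 4*cos(2) + 48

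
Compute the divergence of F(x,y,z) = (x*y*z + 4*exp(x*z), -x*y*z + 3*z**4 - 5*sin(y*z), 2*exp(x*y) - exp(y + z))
-x*z + y*z + 4*z*exp(x*z) - 5*z*cos(y*z) - exp(y + z)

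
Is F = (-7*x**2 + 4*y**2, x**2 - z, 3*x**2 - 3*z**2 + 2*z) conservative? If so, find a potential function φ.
No, ∇×F = (1, -6*x, 2*x - 8*y) ≠ 0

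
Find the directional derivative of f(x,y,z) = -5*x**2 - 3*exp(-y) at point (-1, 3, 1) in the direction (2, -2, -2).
sqrt(3)*(-3 + 10*exp(3))*exp(-3)/3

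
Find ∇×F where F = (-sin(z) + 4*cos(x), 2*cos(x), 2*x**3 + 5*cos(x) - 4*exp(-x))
(0, -6*x**2 + 5*sin(x) - cos(z) - 4*exp(-x), -2*sin(x))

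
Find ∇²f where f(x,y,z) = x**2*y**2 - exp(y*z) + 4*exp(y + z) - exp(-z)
2*x**2 - y**2*exp(y*z) + 2*y**2 - z**2*exp(y*z) + 8*exp(y + z) - exp(-z)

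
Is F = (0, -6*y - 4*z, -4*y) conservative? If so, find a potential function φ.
Yes, F is conservative. φ = y*(-3*y - 4*z)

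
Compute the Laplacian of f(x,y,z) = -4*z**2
-8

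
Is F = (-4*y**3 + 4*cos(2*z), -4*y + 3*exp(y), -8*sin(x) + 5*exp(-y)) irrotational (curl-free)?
No, ∇×F = (-5*exp(-y), -8*sin(2*z) + 8*cos(x), 12*y**2)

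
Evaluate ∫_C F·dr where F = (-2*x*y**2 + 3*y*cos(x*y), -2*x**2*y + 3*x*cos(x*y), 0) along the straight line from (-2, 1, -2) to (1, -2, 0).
0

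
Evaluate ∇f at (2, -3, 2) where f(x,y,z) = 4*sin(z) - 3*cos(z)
(0, 0, 4*cos(2) + 3*sin(2))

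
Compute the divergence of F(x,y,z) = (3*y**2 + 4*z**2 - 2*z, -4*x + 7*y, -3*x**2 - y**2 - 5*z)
2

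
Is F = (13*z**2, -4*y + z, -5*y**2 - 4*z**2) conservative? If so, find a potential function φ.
No, ∇×F = (-10*y - 1, 26*z, 0) ≠ 0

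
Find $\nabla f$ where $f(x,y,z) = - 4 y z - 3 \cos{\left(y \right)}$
(0, -4*z + 3*sin(y), -4*y)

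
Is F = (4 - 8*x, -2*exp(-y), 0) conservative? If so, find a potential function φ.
Yes, F is conservative. φ = -4*x**2 + 4*x + 2*exp(-y)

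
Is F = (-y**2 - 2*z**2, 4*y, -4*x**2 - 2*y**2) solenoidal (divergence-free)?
No, ∇·F = 4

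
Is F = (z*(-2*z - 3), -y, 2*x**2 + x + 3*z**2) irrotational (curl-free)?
No, ∇×F = (0, -4*x - 4*z - 4, 0)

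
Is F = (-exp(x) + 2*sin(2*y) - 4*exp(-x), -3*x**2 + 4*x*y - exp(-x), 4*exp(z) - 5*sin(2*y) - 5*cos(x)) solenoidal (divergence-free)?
No, ∇·F = 4*x - exp(x) + 4*exp(z) + 4*exp(-x)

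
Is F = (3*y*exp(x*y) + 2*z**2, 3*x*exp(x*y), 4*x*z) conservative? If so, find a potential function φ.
Yes, F is conservative. φ = 2*x*z**2 + 3*exp(x*y)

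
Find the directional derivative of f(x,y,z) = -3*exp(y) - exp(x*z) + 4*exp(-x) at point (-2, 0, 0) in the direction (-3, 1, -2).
sqrt(14)*(-7 + 12*exp(2))/14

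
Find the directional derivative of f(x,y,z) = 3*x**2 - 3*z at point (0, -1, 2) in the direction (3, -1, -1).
3*sqrt(11)/11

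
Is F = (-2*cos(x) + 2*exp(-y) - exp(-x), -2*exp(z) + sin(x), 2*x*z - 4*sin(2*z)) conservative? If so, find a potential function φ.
No, ∇×F = (2*exp(z), -2*z, cos(x) + 2*exp(-y)) ≠ 0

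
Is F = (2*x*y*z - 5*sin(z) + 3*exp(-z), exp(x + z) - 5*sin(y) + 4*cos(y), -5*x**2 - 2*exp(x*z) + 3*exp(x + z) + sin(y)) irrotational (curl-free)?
No, ∇×F = (-exp(x + z) + cos(y), 2*x*y + 10*x + 2*z*exp(x*z) - 3*exp(x + z) - 5*cos(z) - 3*exp(-z), -2*x*z + exp(x + z))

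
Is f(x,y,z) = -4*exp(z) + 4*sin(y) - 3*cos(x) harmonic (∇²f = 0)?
No, ∇²f = -4*exp(z) - 4*sin(y) + 3*cos(x)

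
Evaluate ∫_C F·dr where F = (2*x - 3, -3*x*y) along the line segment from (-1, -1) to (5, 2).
-33/2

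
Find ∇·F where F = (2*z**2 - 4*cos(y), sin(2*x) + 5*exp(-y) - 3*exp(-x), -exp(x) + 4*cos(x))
-5*exp(-y)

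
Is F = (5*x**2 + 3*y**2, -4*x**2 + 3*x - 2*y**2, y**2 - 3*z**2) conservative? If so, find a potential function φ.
No, ∇×F = (2*y, 0, -8*x - 6*y + 3) ≠ 0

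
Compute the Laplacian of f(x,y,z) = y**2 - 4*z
2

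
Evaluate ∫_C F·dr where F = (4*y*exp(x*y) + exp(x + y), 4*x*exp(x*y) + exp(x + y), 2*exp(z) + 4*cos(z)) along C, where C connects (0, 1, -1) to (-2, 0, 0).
-E - 2*exp(-1) + exp(-2) + 2 + 4*sin(1)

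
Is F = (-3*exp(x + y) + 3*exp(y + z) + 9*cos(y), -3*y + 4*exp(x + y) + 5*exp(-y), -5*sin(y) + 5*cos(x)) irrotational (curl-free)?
No, ∇×F = (-5*cos(y), 3*exp(y + z) + 5*sin(x), 7*exp(x + y) - 3*exp(y + z) + 9*sin(y))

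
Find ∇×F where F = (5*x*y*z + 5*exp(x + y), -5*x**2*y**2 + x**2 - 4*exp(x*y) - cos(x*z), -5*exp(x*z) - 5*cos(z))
(-x*sin(x*z), 5*x*y + 5*z*exp(x*z), -10*x*y**2 - 5*x*z + 2*x - 4*y*exp(x*y) + z*sin(x*z) - 5*exp(x + y))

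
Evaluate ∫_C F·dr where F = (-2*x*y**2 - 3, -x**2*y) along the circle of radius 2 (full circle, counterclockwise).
0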